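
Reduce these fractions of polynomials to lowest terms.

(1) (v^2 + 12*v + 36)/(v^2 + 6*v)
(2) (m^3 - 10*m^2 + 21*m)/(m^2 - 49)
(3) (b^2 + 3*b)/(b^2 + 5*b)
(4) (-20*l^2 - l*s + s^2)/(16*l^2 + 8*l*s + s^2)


(1) = (v + 6)/v
(2) = (m^2 - 3*m)/(m + 7)
(3) = (b + 3)/(b + 5)
(4) = (-5*l + s)/(4*l + s)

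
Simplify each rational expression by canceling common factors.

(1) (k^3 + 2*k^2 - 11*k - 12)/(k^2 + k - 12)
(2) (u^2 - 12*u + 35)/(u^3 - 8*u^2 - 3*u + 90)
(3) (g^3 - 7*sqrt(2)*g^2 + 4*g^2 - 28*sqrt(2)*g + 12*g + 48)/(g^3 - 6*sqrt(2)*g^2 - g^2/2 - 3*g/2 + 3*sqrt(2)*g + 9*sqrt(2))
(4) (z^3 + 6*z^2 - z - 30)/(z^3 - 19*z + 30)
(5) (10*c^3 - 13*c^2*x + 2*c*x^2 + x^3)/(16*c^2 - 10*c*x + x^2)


(1) = k + 1
(2) = (u - 7)/(u^2 - 3*u - 18)
(3) = (2*g^2 + g*(8 - 2*sqrt(2)) - 8*sqrt(2))/(2*g^2 - g - 3)
(4) = (z + 3)/(z - 3)
(5) = (-5*c^2 + 4*c*x + x^2)/(-8*c + x)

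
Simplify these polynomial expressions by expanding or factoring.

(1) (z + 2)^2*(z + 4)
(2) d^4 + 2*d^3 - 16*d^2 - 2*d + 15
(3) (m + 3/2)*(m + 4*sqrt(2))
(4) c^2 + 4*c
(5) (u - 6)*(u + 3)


(1) = z^3 + 8*z^2 + 20*z + 16
(2) = (d - 3)*(d - 1)*(d + 1)*(d + 5)
(3) = m^2 + 3*m/2 + 4*sqrt(2)*m + 6*sqrt(2)
(4) = c*(c + 4)
(5) = u^2 - 3*u - 18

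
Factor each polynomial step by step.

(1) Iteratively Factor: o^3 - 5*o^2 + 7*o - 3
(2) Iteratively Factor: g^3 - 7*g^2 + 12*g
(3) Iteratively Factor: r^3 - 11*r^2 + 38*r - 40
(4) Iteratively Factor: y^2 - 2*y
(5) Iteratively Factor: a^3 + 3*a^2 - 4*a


(1) = (o - 3)*(o^2 - 2*o + 1) = (o - 3)*(o - 1)*(o - 1)
(2) = (g - 3)*(g^2 - 4*g) = g*(g - 3)*(g - 4)
(3) = (r - 2)*(r^2 - 9*r + 20) = (r - 4)*(r - 2)*(r - 5)
(4) = (y)*(y - 2)
(5) = (a + 4)*(a^2 - a) = (a - 1)*(a + 4)*(a)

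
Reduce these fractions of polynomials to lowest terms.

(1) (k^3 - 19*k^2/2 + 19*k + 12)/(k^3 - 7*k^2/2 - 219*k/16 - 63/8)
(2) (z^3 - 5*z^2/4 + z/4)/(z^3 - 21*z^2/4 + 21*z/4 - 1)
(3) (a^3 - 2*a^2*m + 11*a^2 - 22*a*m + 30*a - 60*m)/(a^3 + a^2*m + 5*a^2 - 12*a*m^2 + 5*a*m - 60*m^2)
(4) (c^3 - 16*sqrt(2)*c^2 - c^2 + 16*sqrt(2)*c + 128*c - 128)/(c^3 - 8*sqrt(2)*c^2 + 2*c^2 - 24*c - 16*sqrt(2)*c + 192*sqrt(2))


(1) = (16*k^2 - 56*k - 32)/(16*k^2 + 40*k + 21)
(2) = z/(z - 4)
(3) = (a^2 - 2*a*m + 6*a - 12*m)/(a^2 + a*m - 12*m^2)
(4) = (c^2 + c*(-8*sqrt(2) - 1) + 8*sqrt(2))/(c^2 + 2*c - 24)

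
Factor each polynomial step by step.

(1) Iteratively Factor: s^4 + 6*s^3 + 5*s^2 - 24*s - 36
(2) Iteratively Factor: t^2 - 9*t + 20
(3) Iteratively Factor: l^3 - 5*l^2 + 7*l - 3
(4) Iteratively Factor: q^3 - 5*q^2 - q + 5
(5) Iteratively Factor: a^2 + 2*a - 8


(1) = (s - 2)*(s^3 + 8*s^2 + 21*s + 18) = (s - 2)*(s + 3)*(s^2 + 5*s + 6) = (s - 2)*(s + 3)^2*(s + 2)
(2) = (t - 4)*(t - 5)
(3) = (l - 1)*(l^2 - 4*l + 3) = (l - 1)^2*(l - 3)
(4) = (q + 1)*(q^2 - 6*q + 5) = (q - 1)*(q + 1)*(q - 5)
(5) = (a - 2)*(a + 4)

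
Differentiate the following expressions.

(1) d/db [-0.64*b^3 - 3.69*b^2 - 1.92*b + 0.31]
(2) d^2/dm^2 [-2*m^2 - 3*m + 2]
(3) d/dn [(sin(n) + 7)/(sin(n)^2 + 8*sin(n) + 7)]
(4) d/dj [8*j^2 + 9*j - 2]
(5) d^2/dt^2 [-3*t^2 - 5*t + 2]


(1) = -1.92*b^2 - 7.38*b - 1.92
(2) = -4
(3) = -cos(n)/(sin(n) + 1)^2
(4) = 16*j + 9
(5) = -6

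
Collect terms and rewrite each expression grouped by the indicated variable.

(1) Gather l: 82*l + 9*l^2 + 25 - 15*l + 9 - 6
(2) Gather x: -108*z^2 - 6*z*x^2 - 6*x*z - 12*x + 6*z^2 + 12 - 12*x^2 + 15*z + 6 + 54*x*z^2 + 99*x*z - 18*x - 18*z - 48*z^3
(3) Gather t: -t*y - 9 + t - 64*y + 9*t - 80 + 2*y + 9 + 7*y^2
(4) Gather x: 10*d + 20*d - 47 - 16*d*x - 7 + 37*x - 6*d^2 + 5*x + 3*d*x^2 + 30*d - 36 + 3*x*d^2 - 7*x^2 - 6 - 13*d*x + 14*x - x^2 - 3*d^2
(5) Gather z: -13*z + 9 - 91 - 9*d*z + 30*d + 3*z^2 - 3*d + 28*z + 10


(1) = 9*l^2 + 67*l + 28
(2) = x^2*(-6*z - 12) + x*(54*z^2 + 93*z - 30) - 48*z^3 - 102*z^2 - 3*z + 18
(3) = t*(10 - y) + 7*y^2 - 62*y - 80
(4) = -9*d^2 + 60*d + x^2*(3*d - 8) + x*(3*d^2 - 29*d + 56) - 96
(5) = 27*d + 3*z^2 + z*(15 - 9*d) - 72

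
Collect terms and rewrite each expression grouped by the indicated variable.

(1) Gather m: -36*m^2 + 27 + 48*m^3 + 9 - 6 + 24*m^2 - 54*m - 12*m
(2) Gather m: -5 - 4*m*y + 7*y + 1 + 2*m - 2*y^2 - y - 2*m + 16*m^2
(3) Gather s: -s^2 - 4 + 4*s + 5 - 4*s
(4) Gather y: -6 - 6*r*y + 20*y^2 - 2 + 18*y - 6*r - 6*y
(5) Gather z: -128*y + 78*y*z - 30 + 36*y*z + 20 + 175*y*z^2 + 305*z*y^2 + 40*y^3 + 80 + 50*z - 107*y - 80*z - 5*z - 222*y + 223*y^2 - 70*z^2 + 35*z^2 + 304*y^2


(1) = 48*m^3 - 12*m^2 - 66*m + 30
(2) = 16*m^2 - 4*m*y - 2*y^2 + 6*y - 4
(3) = 1 - s^2
(4) = -6*r + 20*y^2 + y*(12 - 6*r) - 8
(5) = 40*y^3 + 527*y^2 - 457*y + z^2*(175*y - 35) + z*(305*y^2 + 114*y - 35) + 70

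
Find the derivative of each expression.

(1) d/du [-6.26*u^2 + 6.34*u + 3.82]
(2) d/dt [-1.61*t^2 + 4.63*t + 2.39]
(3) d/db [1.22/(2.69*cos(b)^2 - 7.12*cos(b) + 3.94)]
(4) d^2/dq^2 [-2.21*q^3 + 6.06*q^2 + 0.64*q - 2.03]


(1) = 6.34 - 12.52*u
(2) = 4.63 - 3.22*t
(3) = (6.5636*cos(b) - 8.6864)*sin(b)/(2.69*cos(b)^2 - 7.12*cos(b) + 3.94)^2
(4) = 12.12 - 13.26*q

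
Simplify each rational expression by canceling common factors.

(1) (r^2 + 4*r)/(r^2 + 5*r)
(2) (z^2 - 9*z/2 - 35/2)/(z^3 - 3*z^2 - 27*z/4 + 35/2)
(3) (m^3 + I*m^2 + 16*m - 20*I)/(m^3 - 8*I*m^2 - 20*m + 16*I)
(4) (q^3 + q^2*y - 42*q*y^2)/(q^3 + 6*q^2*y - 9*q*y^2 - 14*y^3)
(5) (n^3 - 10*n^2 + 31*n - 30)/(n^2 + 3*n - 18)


(1) = (r + 4)/(r + 5)
(2) = (2*z - 14)/(2*z^2 - 11*z + 14)
(3) = (m + 5*I)/(m - 4*I)
(4) = (-q^2 + 6*q*y)/(-q^2 + q*y + 2*y^2)
(5) = (n^2 - 7*n + 10)/(n + 6)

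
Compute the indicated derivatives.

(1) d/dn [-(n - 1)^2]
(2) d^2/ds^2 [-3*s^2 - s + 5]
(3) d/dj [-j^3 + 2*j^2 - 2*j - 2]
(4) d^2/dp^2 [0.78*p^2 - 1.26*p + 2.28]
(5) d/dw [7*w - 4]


(1) = 2 - 2*n
(2) = -6
(3) = -3*j^2 + 4*j - 2
(4) = 1.56000000000000
(5) = 7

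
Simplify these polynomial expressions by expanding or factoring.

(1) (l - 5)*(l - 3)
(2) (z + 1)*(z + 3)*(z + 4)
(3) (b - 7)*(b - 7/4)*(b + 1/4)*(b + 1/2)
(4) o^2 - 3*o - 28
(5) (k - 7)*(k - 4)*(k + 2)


(1) = l^2 - 8*l + 15
(2) = z^3 + 8*z^2 + 19*z + 12
(3) = b^4 - 8*b^3 + 93*b^2/16 + 259*b/32 + 49/32
(4) = (o - 7)*(o + 4)
(5) = k^3 - 9*k^2 + 6*k + 56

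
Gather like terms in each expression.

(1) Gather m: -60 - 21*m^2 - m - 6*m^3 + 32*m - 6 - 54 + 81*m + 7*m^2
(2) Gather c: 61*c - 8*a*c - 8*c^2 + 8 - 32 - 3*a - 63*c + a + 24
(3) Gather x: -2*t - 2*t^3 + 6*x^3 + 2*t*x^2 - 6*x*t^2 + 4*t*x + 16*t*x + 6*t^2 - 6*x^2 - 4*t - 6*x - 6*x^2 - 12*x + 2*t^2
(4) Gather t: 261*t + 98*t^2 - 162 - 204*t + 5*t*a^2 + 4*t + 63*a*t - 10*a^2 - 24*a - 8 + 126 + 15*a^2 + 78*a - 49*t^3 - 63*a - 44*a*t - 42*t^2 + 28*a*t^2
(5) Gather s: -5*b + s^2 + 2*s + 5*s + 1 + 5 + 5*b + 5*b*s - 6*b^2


(1) = -6*m^3 - 14*m^2 + 112*m - 120
(2) = -2*a - 8*c^2 + c*(-8*a - 2)
(3) = -2*t^3 + 8*t^2 - 6*t + 6*x^3 + x^2*(2*t - 12) + x*(-6*t^2 + 20*t - 18)
(4) = 5*a^2 - 9*a - 49*t^3 + t^2*(28*a + 56) + t*(5*a^2 + 19*a + 61) - 44
(5) = -6*b^2 + s^2 + s*(5*b + 7) + 6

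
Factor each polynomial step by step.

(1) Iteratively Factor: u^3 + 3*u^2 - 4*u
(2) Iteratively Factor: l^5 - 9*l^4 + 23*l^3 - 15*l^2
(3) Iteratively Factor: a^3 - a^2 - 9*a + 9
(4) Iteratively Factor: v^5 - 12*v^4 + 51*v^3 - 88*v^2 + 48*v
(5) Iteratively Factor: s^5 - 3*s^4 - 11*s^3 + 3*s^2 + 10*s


(1) = (u - 1)*(u^2 + 4*u) = (u - 1)*(u + 4)*(u)
(2) = (l)*(l^4 - 9*l^3 + 23*l^2 - 15*l) = l*(l - 3)*(l^3 - 6*l^2 + 5*l) = l*(l - 3)*(l - 1)*(l^2 - 5*l) = l*(l - 5)*(l - 3)*(l - 1)*(l)
(3) = (a - 1)*(a^2 - 9) = (a - 3)*(a - 1)*(a + 3)
(4) = (v - 3)*(v^4 - 9*v^3 + 24*v^2 - 16*v) = v*(v - 3)*(v^3 - 9*v^2 + 24*v - 16) = v*(v - 4)*(v - 3)*(v^2 - 5*v + 4) = v*(v - 4)*(v - 3)*(v - 1)*(v - 4)
(5) = (s + 2)*(s^4 - 5*s^3 - s^2 + 5*s) = (s + 1)*(s + 2)*(s^3 - 6*s^2 + 5*s) = (s - 1)*(s + 1)*(s + 2)*(s^2 - 5*s) = (s - 5)*(s - 1)*(s + 1)*(s + 2)*(s)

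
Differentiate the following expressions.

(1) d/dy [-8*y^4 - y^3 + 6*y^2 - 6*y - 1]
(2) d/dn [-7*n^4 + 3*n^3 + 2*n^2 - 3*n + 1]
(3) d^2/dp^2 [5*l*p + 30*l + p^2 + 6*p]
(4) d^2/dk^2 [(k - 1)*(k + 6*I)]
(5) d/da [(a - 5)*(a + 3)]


(1) = -32*y^3 - 3*y^2 + 12*y - 6
(2) = -28*n^3 + 9*n^2 + 4*n - 3
(3) = 2
(4) = 2
(5) = 2*a - 2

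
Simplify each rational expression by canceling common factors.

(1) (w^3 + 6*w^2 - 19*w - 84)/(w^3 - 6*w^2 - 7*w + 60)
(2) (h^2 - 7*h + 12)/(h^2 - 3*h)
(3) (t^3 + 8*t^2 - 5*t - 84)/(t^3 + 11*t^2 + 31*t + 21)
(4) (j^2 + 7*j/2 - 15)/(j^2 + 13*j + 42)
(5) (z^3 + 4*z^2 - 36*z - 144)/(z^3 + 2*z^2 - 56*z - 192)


(1) = (w + 7)/(w - 5)
(2) = (h - 4)/h
(3) = (t^2 + t - 12)/(t^2 + 4*t + 3)
(4) = (2*j - 5)/(2*j + 14)
(5) = (z - 6)/(z - 8)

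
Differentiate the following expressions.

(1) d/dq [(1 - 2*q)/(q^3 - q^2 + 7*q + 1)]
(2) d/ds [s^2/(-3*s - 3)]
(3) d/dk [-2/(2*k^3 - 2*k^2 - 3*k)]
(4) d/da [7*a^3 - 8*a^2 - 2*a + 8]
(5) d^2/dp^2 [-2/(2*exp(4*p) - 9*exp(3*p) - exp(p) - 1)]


(1) = (-2*q^3 + 2*q^2 - 14*q + (2*q - 1)*(3*q^2 - 2*q + 7) - 2)/(q^3 - q^2 + 7*q + 1)^2
(2) = s*(-s - 2)/(3*(s + 1)^2)
(3) = 2*(6*k^2 - 4*k - 3)/(k^2*(-2*k^2 + 2*k + 3)^2)
(4) = 21*a^2 - 16*a - 2
(5) = 2*(2*(-8*exp(3*p) + 27*exp(2*p) + 1)^2*exp(p) + (32*exp(3*p) - 81*exp(2*p) - 1)*(-2*exp(4*p) + 9*exp(3*p) + exp(p) + 1))*exp(p)/(-2*exp(4*p) + 9*exp(3*p) + exp(p) + 1)^3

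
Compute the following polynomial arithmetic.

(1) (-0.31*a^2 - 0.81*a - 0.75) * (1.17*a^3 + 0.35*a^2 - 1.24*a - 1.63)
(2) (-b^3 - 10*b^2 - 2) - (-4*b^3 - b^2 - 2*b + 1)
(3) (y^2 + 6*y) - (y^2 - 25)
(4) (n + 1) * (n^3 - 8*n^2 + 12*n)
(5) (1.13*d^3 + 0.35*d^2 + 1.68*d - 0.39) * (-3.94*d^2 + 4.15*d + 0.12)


(1) = -0.3627*a^5 - 1.0562*a^4 - 0.7766*a^3 + 1.2472*a^2 + 2.2503*a + 1.2225
(2) = 3*b^3 - 9*b^2 + 2*b - 3
(3) = 6*y + 25
(4) = n^4 - 7*n^3 + 4*n^2 + 12*n
(5) = -4.4522*d^5 + 3.3105*d^4 - 5.0311*d^3 + 8.5506*d^2 - 1.4169*d - 0.0468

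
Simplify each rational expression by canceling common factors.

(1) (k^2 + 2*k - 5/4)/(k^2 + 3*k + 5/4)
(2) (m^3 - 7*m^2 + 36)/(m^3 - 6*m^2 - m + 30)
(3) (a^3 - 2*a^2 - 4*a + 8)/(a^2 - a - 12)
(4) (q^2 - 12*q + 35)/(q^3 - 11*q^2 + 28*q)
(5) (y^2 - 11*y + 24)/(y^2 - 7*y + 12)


(1) = (2*k - 1)/(2*k + 1)
(2) = (m - 6)/(m - 5)
(3) = (a^3 - 2*a^2 - 4*a + 8)/(a^2 - a - 12)
(4) = (q - 5)/(q^2 - 4*q)
(5) = (y - 8)/(y - 4)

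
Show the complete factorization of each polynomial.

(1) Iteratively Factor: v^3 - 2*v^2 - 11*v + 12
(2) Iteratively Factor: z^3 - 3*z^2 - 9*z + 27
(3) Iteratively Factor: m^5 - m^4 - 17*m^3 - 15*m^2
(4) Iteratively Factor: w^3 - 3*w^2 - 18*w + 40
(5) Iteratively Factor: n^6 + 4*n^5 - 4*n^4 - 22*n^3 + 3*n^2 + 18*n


(1) = (v - 4)*(v^2 + 2*v - 3) = (v - 4)*(v - 1)*(v + 3)
(2) = (z - 3)*(z^2 - 9) = (z - 3)*(z + 3)*(z - 3)
(3) = (m - 5)*(m^4 + 4*m^3 + 3*m^2) = (m - 5)*(m + 1)*(m^3 + 3*m^2) = (m - 5)*(m + 1)*(m + 3)*(m^2) = m*(m - 5)*(m + 1)*(m + 3)*(m)
(4) = (w - 5)*(w^2 + 2*w - 8) = (w - 5)*(w - 2)*(w + 4)
(5) = (n - 2)*(n^5 + 6*n^4 + 8*n^3 - 6*n^2 - 9*n) = n*(n - 2)*(n^4 + 6*n^3 + 8*n^2 - 6*n - 9) = n*(n - 2)*(n + 1)*(n^3 + 5*n^2 + 3*n - 9) = n*(n - 2)*(n + 1)*(n + 3)*(n^2 + 2*n - 3) = n*(n - 2)*(n - 1)*(n + 1)*(n + 3)*(n + 3)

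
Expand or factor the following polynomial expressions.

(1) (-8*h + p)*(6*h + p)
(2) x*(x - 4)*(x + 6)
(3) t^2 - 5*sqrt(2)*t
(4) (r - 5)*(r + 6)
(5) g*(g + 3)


(1) = -48*h^2 - 2*h*p + p^2
(2) = x^3 + 2*x^2 - 24*x
(3) = t*(t - 5*sqrt(2))
(4) = r^2 + r - 30
(5) = g^2 + 3*g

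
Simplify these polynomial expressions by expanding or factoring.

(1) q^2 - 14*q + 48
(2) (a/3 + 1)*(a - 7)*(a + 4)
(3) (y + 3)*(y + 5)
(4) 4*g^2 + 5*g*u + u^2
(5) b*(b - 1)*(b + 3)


(1) = (q - 8)*(q - 6)
(2) = a^3/3 - 37*a/3 - 28
(3) = y^2 + 8*y + 15
(4) = (g + u)*(4*g + u)
(5) = b^3 + 2*b^2 - 3*b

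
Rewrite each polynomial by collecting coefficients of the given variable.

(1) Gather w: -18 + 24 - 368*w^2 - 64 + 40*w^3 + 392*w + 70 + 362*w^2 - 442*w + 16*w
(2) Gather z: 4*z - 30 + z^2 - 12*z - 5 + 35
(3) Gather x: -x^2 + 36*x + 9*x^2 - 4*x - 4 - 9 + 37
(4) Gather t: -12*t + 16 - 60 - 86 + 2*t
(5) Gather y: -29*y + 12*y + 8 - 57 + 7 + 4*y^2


(1) = 40*w^3 - 6*w^2 - 34*w + 12
(2) = z^2 - 8*z
(3) = 8*x^2 + 32*x + 24
(4) = -10*t - 130
(5) = 4*y^2 - 17*y - 42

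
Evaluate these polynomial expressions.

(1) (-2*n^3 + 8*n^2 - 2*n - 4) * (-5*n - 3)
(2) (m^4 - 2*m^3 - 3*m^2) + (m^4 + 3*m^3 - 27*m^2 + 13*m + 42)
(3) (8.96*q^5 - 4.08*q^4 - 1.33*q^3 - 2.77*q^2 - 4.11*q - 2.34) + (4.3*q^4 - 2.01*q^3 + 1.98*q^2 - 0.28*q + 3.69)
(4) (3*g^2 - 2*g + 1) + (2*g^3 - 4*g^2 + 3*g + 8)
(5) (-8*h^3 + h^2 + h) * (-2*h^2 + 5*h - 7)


(1) = 10*n^4 - 34*n^3 - 14*n^2 + 26*n + 12
(2) = 2*m^4 + m^3 - 30*m^2 + 13*m + 42
(3) = 8.96*q^5 + 0.22*q^4 - 3.34*q^3 - 0.79*q^2 - 4.39*q + 1.35
(4) = 2*g^3 - g^2 + g + 9
(5) = 16*h^5 - 42*h^4 + 59*h^3 - 2*h^2 - 7*h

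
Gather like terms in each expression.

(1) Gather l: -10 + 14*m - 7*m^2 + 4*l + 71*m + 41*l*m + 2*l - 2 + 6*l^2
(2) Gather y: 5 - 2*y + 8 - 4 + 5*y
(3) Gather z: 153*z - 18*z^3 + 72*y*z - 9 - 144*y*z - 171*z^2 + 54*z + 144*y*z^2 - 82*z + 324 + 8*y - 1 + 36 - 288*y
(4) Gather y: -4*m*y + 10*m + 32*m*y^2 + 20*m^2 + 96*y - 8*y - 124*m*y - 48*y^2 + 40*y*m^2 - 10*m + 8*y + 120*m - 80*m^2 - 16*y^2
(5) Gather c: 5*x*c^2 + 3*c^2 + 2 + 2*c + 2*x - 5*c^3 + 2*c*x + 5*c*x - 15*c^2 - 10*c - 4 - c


(1) = 6*l^2 + l*(41*m + 6) - 7*m^2 + 85*m - 12
(2) = 3*y + 9
(3) = -280*y - 18*z^3 + z^2*(144*y - 171) + z*(125 - 72*y) + 350
(4) = -60*m^2 + 120*m + y^2*(32*m - 64) + y*(40*m^2 - 128*m + 96)
(5) = -5*c^3 + c^2*(5*x - 12) + c*(7*x - 9) + 2*x - 2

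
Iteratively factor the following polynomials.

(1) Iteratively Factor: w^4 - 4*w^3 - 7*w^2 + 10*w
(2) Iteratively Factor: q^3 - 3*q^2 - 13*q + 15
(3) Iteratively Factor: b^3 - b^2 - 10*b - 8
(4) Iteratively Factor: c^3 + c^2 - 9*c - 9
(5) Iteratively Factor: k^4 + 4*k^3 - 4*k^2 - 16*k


(1) = (w + 2)*(w^3 - 6*w^2 + 5*w) = w*(w + 2)*(w^2 - 6*w + 5) = w*(w - 5)*(w + 2)*(w - 1)
(2) = (q + 3)*(q^2 - 6*q + 5) = (q - 1)*(q + 3)*(q - 5)
(3) = (b + 1)*(b^2 - 2*b - 8) = (b + 1)*(b + 2)*(b - 4)
(4) = (c + 3)*(c^2 - 2*c - 3) = (c + 1)*(c + 3)*(c - 3)
(5) = (k + 2)*(k^3 + 2*k^2 - 8*k) = (k - 2)*(k + 2)*(k^2 + 4*k) = (k - 2)*(k + 2)*(k + 4)*(k)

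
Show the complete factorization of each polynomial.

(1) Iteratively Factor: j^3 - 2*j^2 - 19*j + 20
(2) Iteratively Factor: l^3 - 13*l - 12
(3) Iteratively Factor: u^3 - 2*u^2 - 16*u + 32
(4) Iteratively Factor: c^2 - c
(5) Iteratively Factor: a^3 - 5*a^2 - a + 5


(1) = (j - 1)*(j^2 - j - 20) = (j - 5)*(j - 1)*(j + 4)
(2) = (l - 4)*(l^2 + 4*l + 3) = (l - 4)*(l + 3)*(l + 1)
(3) = (u - 4)*(u^2 + 2*u - 8) = (u - 4)*(u - 2)*(u + 4)
(4) = (c)*(c - 1)
(5) = (a + 1)*(a^2 - 6*a + 5) = (a - 1)*(a + 1)*(a - 5)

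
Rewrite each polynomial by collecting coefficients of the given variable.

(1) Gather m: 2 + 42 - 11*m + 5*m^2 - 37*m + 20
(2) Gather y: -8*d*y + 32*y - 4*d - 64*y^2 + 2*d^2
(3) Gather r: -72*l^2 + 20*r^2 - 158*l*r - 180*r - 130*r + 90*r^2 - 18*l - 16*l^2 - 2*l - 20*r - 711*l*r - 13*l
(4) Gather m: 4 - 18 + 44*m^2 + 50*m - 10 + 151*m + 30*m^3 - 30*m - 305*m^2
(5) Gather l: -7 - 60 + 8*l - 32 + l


(1) = 5*m^2 - 48*m + 64
(2) = 2*d^2 - 4*d - 64*y^2 + y*(32 - 8*d)
(3) = -88*l^2 - 33*l + 110*r^2 + r*(-869*l - 330)
(4) = 30*m^3 - 261*m^2 + 171*m - 24
(5) = 9*l - 99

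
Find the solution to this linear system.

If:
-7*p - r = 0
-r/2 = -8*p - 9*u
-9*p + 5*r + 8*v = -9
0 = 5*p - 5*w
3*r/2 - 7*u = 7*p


Then:
p = 0
r = 0
u = 0
v = -9/8
w = 0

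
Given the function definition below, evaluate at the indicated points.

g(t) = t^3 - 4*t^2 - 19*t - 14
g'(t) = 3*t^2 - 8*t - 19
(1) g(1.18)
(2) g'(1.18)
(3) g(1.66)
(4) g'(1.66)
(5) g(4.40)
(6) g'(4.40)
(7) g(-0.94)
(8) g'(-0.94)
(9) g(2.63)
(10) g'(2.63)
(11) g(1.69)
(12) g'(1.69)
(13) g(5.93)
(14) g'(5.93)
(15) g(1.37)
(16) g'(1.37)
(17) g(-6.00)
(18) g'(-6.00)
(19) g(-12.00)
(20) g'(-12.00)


(1) = -40.35
(2) = -24.26
(3) = -51.99
(4) = -24.01
(5) = -89.86
(6) = 3.88
(7) = -0.50
(8) = -8.83
(9) = -73.45
(10) = -19.29
(11) = -52.71
(12) = -23.95
(13) = -58.80
(14) = 39.05
(15) = -44.97
(16) = -24.33
(17) = -260.00
(18) = 137.00
(19) = -2090.00
(20) = 509.00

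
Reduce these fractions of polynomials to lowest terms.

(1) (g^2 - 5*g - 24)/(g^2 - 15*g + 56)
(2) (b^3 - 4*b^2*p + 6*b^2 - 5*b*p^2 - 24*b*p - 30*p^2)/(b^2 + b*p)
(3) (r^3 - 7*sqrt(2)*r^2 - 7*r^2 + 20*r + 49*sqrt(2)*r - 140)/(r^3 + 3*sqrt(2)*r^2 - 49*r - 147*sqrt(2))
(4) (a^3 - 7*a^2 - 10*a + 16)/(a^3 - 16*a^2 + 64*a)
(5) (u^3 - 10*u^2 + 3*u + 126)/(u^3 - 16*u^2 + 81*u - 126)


(1) = (g + 3)/(g - 7)
(2) = (b^2 - 5*b*p + 6*b - 30*p)/b
(3) = (r^2 - 7*sqrt(2)*r + 20)/(r^2 + r*(3*sqrt(2) + 7) + 21*sqrt(2))
(4) = (a^2 + a - 2)/(a^2 - 8*a)
(5) = (u + 3)/(u - 3)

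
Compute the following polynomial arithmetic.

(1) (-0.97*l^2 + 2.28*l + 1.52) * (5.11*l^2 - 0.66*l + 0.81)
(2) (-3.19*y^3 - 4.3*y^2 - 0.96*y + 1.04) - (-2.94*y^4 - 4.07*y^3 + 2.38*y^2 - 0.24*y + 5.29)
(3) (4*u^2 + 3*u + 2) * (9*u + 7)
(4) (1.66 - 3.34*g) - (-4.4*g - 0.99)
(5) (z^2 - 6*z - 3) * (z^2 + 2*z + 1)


(1) = -4.9567*l^4 + 12.291*l^3 + 5.4767*l^2 + 0.8436*l + 1.2312
(2) = 2.94*y^4 + 0.88*y^3 - 6.68*y^2 - 0.72*y - 4.25
(3) = 36*u^3 + 55*u^2 + 39*u + 14
(4) = 1.06*g + 2.65
(5) = z^4 - 4*z^3 - 14*z^2 - 12*z - 3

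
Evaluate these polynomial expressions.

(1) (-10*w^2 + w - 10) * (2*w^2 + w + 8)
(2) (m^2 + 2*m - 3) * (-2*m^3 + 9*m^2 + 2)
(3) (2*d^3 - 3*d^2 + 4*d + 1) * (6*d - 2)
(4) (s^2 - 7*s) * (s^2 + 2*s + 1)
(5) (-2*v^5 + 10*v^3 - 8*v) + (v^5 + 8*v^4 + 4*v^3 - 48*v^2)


(1) = -20*w^4 - 8*w^3 - 99*w^2 - 2*w - 80
(2) = -2*m^5 + 5*m^4 + 24*m^3 - 25*m^2 + 4*m - 6
(3) = 12*d^4 - 22*d^3 + 30*d^2 - 2*d - 2
(4) = s^4 - 5*s^3 - 13*s^2 - 7*s
(5) = -v^5 + 8*v^4 + 14*v^3 - 48*v^2 - 8*v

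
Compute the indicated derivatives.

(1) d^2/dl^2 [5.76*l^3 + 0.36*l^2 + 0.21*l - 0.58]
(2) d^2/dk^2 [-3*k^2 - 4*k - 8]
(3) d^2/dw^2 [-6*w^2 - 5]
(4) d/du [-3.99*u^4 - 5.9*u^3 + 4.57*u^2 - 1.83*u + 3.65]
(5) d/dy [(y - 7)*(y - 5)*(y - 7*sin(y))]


(1) = 34.56*l + 0.72
(2) = -6
(3) = -12
(4) = -15.96*u^3 - 17.7*u^2 + 9.14*u - 1.83
(5) = -(y - 7)*(y - 5)*(7*cos(y) - 1) + (y - 7)*(y - 7*sin(y)) + (y - 5)*(y - 7*sin(y))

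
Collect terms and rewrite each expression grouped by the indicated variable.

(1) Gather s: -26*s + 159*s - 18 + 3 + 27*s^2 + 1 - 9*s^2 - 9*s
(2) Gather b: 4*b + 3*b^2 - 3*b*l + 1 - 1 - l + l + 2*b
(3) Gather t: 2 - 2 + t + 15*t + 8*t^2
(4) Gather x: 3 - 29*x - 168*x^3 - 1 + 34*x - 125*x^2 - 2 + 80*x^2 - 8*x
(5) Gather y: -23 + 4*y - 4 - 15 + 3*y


(1) = 18*s^2 + 124*s - 14
(2) = 3*b^2 + b*(6 - 3*l)
(3) = 8*t^2 + 16*t
(4) = -168*x^3 - 45*x^2 - 3*x
(5) = 7*y - 42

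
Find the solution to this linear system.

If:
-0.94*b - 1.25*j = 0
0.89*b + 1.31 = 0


Then:
b = -1.47
j = 1.11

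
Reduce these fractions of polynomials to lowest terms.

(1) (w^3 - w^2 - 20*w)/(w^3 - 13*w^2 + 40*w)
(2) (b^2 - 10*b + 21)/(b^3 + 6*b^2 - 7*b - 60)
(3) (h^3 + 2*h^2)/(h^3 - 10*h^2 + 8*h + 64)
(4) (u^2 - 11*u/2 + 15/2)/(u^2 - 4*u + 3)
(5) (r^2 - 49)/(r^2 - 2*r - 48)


(1) = (w + 4)/(w - 8)
(2) = (b - 7)/(b^2 + 9*b + 20)
(3) = h^2/(h^2 - 12*h + 32)
(4) = (2*u - 5)/(2*u - 2)
(5) = (r^2 - 49)/(r^2 - 2*r - 48)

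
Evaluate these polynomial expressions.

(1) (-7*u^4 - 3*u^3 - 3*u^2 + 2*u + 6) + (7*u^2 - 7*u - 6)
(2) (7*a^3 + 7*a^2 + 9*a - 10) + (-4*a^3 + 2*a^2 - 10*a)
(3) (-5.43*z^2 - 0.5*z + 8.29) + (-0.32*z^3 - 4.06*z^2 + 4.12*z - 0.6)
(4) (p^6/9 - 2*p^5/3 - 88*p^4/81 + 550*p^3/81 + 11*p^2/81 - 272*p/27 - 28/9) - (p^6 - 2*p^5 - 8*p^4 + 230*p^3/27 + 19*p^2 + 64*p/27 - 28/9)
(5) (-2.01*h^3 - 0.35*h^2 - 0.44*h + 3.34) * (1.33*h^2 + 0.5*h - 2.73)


(1) = -7*u^4 - 3*u^3 + 4*u^2 - 5*u
(2) = 3*a^3 + 9*a^2 - a - 10
(3) = -0.32*z^3 - 9.49*z^2 + 3.62*z + 7.69
(4) = -8*p^6/9 + 4*p^5/3 + 560*p^4/81 - 140*p^3/81 - 1528*p^2/81 - 112*p/9
(5) = -2.6733*h^5 - 1.4705*h^4 + 4.7271*h^3 + 5.1777*h^2 + 2.8712*h - 9.1182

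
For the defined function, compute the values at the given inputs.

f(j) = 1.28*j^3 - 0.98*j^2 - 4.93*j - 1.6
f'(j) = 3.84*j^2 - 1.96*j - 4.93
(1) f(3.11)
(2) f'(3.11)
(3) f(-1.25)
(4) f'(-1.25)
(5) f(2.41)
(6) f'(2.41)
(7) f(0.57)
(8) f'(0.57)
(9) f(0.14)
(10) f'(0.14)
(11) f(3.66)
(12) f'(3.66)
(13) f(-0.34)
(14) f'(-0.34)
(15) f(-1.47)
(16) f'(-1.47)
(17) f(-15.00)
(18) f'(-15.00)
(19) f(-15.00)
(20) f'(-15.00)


(1) = 12.09
(2) = 26.12
(3) = 0.53
(4) = 3.52
(5) = -1.26
(6) = 12.65
(7) = -4.49
(8) = -4.80
(9) = -2.31
(10) = -5.13
(11) = 29.98
(12) = 39.34
(13) = -0.09
(14) = -3.82
(15) = -0.54
(16) = 6.25
(17) = -4468.15
(18) = 888.47
(19) = -4468.15
(20) = 888.47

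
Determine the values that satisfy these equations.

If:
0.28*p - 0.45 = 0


Then:
p = 1.61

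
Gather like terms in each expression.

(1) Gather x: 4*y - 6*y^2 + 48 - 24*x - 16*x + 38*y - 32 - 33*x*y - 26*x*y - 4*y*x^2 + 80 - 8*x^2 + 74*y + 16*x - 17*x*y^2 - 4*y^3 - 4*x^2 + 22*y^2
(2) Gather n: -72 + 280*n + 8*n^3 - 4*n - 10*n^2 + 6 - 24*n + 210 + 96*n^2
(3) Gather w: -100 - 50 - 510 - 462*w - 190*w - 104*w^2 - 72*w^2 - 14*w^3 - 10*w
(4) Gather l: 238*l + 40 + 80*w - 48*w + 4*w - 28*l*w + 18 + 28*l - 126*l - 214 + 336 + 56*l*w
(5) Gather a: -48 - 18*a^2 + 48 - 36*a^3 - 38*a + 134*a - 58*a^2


(1) = x^2*(-4*y - 12) + x*(-17*y^2 - 59*y - 24) - 4*y^3 + 16*y^2 + 116*y + 96
(2) = 8*n^3 + 86*n^2 + 252*n + 144
(3) = -14*w^3 - 176*w^2 - 662*w - 660
(4) = l*(28*w + 140) + 36*w + 180
(5) = -36*a^3 - 76*a^2 + 96*a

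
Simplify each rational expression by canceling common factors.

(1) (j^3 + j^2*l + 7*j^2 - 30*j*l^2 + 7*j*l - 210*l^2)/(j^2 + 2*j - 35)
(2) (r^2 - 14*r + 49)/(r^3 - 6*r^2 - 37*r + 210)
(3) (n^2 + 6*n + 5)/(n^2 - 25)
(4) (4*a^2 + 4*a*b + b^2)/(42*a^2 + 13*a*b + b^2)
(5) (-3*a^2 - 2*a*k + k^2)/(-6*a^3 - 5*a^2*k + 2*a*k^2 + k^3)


(1) = (j^2 + j*l - 30*l^2)/(j - 5)
(2) = (r - 7)/(r^2 + r - 30)
(3) = (n + 1)/(n - 5)
(4) = (4*a^2 + 4*a*b + b^2)/(42*a^2 + 13*a*b + b^2)
(5) = (3*a - k)/(6*a^2 - a*k - k^2)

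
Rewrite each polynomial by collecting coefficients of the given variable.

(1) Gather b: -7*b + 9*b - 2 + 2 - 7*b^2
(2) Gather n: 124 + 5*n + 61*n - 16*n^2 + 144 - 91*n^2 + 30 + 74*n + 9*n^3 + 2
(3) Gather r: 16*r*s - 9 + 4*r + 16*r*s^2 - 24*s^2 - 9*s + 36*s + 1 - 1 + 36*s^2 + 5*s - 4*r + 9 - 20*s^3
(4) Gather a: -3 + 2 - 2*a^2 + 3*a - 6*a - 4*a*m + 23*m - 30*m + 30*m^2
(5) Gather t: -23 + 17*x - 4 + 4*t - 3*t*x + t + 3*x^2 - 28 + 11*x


(1) = -7*b^2 + 2*b
(2) = 9*n^3 - 107*n^2 + 140*n + 300
(3) = r*(16*s^2 + 16*s) - 20*s^3 + 12*s^2 + 32*s
(4) = -2*a^2 + a*(-4*m - 3) + 30*m^2 - 7*m - 1
(5) = t*(5 - 3*x) + 3*x^2 + 28*x - 55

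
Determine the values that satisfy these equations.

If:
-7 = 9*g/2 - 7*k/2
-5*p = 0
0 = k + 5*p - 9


Then:
g = 49/9
k = 9
p = 0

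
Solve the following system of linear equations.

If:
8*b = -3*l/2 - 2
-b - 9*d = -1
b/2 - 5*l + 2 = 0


Then:
b = -52/163
d = 215/1467
l = 60/163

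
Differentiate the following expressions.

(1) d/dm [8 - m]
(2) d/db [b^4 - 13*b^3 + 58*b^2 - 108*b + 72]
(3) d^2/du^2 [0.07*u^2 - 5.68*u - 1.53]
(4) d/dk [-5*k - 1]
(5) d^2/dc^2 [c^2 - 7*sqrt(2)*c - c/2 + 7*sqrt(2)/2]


(1) = -1
(2) = 4*b^3 - 39*b^2 + 116*b - 108
(3) = 0.140000000000000
(4) = -5
(5) = 2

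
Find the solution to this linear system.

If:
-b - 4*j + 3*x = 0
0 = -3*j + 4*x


Then:
b = -7*x/3
j = 4*x/3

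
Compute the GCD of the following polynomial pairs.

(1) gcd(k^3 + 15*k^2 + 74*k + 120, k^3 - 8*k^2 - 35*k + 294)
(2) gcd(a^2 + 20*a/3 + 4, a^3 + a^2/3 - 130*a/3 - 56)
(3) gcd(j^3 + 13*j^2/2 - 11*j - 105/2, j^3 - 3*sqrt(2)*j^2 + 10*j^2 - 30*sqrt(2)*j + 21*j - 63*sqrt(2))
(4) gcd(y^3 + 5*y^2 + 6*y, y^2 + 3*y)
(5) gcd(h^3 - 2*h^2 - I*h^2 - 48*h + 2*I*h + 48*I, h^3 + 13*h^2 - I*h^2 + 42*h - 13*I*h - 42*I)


(1) = gcd((k + 4)*(k + 5)*(k + 6), (k - 7)^2*(k + 6)) = k + 6
(2) = a + 6
(3) = gcd((j - 3)*(j + 5/2)*(j + 7), (j + 3)*(j + 7)*(j - 3*sqrt(2))) = j + 7
(4) = y^2 + 3*y
(5) = gcd((h - 8)*(h + 6)*(h - I), (h + 6)*(h + 7)*(h - I)) = h^2 + h*(6 - I) - 6*I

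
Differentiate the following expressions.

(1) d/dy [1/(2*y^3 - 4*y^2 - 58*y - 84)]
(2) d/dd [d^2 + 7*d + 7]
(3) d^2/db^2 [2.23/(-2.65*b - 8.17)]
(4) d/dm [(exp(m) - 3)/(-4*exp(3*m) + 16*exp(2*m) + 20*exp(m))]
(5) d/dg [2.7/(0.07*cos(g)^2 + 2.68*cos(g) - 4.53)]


(1) = (-3*y^2 + 4*y + 29)/(2*(-y^3 + 2*y^2 + 29*y + 42)^2)
(2) = 2*d + 7
(3) = -31.32035/(2.65*b + 8.17)^3
(4) = (2*exp(3*m) - 13*exp(2*m) + 24*exp(m) + 15)*exp(-m)/(4*(exp(4*m) - 8*exp(3*m) + 6*exp(2*m) + 40*exp(m) + 25))
(5) = (0.378*cos(g) + 7.236)*sin(g)/(0.07*cos(g)^2 + 2.68*cos(g) - 4.53)^2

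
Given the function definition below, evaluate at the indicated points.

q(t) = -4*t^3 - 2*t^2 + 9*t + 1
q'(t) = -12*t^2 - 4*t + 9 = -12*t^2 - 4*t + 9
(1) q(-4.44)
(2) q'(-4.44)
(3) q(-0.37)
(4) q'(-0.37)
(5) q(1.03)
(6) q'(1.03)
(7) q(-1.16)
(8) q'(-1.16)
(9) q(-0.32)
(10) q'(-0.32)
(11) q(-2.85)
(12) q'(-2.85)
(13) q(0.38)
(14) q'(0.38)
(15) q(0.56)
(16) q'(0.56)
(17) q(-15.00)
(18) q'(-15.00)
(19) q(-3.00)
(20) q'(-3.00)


(1) = 271.73
(2) = -209.80
(3) = -2.40
(4) = 8.84
(5) = 3.78
(6) = -7.85
(7) = -5.89
(8) = -2.51
(9) = -1.95
(10) = 9.05
(11) = 51.70
(12) = -77.07
(13) = 3.91
(14) = 5.75
(15) = 4.71
(16) = 3.00
(17) = 12916.00
(18) = -2631.00
(19) = 64.00
(20) = -87.00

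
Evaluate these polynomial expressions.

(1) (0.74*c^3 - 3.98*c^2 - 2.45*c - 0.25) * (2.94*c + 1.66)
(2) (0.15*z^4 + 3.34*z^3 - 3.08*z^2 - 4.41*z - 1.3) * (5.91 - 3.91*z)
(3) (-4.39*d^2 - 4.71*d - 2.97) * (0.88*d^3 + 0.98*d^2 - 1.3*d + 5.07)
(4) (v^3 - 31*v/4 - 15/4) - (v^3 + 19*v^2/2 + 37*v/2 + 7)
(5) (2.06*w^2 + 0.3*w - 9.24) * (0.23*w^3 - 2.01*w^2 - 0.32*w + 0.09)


(1) = 2.1756*c^4 - 10.4728*c^3 - 13.8098*c^2 - 4.802*c - 0.415
(2) = -0.5865*z^5 - 12.1729*z^4 + 31.7822*z^3 - 0.9597*z^2 - 20.9801*z - 7.683
(3) = -3.8632*d^5 - 8.447*d^4 - 1.5224*d^3 - 19.0449*d^2 - 20.0187*d - 15.0579
(4) = -19*v^2/2 - 105*v/4 - 43/4
(5) = 0.4738*w^5 - 4.0716*w^4 - 3.3874*w^3 + 18.6618*w^2 + 2.9838*w - 0.8316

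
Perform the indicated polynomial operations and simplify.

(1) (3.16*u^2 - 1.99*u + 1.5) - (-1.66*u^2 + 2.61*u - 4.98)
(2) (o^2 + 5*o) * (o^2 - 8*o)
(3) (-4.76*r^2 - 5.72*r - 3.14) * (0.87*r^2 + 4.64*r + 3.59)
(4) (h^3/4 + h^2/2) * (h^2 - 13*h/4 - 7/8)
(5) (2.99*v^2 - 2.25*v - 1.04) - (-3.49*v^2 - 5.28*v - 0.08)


(1) = 4.82*u^2 - 4.6*u + 6.48
(2) = o^4 - 3*o^3 - 40*o^2
(3) = -4.1412*r^4 - 27.0628*r^3 - 46.361*r^2 - 35.1044*r - 11.2726
(4) = h^5/4 - 5*h^4/16 - 59*h^3/32 - 7*h^2/16
(5) = 6.48*v^2 + 3.03*v - 0.96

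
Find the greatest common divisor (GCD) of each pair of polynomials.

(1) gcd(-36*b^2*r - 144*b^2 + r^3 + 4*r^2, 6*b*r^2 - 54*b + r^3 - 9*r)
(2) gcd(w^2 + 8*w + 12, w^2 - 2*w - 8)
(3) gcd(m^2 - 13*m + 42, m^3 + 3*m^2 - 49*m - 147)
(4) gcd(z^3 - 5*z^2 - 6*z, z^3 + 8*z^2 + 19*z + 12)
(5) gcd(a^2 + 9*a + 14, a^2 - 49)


(1) = 6*b + r
(2) = w + 2
(3) = gcd((m - 7)*(m - 6), (m - 7)*(m + 3)*(m + 7)) = m - 7
(4) = z + 1
(5) = gcd((a + 2)*(a + 7), (a - 7)*(a + 7)) = a + 7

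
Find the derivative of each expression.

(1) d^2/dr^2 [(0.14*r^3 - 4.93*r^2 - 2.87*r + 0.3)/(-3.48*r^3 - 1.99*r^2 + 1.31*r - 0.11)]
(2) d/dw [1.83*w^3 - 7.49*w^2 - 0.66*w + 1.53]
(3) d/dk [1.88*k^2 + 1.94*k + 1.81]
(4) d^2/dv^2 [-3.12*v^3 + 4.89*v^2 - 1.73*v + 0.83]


(1) = (121.3476*r^6 + 204.711696*r^5 + 211.146912*r^4 + 14.521488*r^3 - 18.45999*r^2 + 1.601838*r + 0.04812)/(42.144192*r^9 + 72.299088*r^8 - 6.250428*r^7 - 42.555041*r^6 + 6.923523*r^5 + 8.543142*r^4 - 3.842321*r^3 + 0.63855*r^2 - 0.047553*r + 0.001331)
(2) = 5.49*w^2 - 14.98*w - 0.66
(3) = 3.76*k + 1.94
(4) = 9.78 - 18.72*v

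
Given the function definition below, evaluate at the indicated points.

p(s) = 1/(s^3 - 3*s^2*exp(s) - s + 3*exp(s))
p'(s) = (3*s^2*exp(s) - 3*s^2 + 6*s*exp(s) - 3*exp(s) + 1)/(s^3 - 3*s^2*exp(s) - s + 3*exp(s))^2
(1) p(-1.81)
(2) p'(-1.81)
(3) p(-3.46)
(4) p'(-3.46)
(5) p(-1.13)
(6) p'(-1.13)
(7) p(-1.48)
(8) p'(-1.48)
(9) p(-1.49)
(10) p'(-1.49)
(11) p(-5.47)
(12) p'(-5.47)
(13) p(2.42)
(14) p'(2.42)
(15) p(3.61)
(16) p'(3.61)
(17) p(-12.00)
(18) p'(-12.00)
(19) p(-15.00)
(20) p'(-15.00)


(1) = -0.19
(2) = -0.35
(3) = -0.03
(4) = -0.02
(5) = -1.72
(6) = -14.07
(7) = -0.39
(8) = -1.02
(9) = -0.38
(10) = -0.98
(11) = -0.01
(12) = -0.00
(13) = -0.01
(14) = 0.01
(15) = -0.00
(16) = 0.00
(17) = -0.00
(18) = -0.00
(19) = -0.00
(20) = -0.00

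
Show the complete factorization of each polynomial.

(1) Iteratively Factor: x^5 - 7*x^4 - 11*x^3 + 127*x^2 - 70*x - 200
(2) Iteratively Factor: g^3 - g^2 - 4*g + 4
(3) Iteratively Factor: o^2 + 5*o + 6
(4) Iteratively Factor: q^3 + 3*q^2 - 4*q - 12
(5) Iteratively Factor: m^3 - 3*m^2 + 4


(1) = (x - 2)*(x^4 - 5*x^3 - 21*x^2 + 85*x + 100) = (x - 2)*(x + 4)*(x^3 - 9*x^2 + 15*x + 25) = (x - 5)*(x - 2)*(x + 4)*(x^2 - 4*x - 5) = (x - 5)^2*(x - 2)*(x + 4)*(x + 1)
(2) = (g + 2)*(g^2 - 3*g + 2) = (g - 1)*(g + 2)*(g - 2)
(3) = (o + 3)*(o + 2)
(4) = (q + 3)*(q^2 - 4) = (q + 2)*(q + 3)*(q - 2)
(5) = (m - 2)*(m^2 - m - 2) = (m - 2)^2*(m + 1)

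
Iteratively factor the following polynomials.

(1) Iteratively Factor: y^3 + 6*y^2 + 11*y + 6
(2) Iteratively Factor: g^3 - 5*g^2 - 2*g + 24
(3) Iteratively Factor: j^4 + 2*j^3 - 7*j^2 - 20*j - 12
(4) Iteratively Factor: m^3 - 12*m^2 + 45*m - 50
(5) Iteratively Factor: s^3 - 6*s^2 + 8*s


(1) = (y + 3)*(y^2 + 3*y + 2) = (y + 2)*(y + 3)*(y + 1)
(2) = (g - 4)*(g^2 - g - 6) = (g - 4)*(g + 2)*(g - 3)
(3) = (j + 2)*(j^3 - 7*j - 6) = (j + 2)^2*(j^2 - 2*j - 3) = (j - 3)*(j + 2)^2*(j + 1)
(4) = (m - 2)*(m^2 - 10*m + 25) = (m - 5)*(m - 2)*(m - 5)
(5) = (s - 4)*(s^2 - 2*s) = s*(s - 4)*(s - 2)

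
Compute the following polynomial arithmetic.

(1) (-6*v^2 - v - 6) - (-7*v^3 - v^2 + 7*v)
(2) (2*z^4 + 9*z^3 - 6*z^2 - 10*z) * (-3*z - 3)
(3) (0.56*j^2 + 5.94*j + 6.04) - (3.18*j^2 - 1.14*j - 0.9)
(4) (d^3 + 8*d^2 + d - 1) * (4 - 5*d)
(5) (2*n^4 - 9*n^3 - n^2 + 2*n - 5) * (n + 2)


(1) = 7*v^3 - 5*v^2 - 8*v - 6
(2) = -6*z^5 - 33*z^4 - 9*z^3 + 48*z^2 + 30*z
(3) = -2.62*j^2 + 7.08*j + 6.94
(4) = -5*d^4 - 36*d^3 + 27*d^2 + 9*d - 4
(5) = 2*n^5 - 5*n^4 - 19*n^3 - n - 10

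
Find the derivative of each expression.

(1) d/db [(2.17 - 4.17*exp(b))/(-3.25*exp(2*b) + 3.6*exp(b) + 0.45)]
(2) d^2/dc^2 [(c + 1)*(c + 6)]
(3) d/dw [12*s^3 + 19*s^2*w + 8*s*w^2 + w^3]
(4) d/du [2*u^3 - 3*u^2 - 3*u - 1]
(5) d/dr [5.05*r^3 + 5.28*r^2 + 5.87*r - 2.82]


(1) = (-13.5525*exp(2*b) + 14.105*exp(b) - 9.6885)*exp(b)/(10.5625*exp(4*b) - 23.4*exp(3*b) + 10.035*exp(2*b) + 3.24*exp(b) + 0.2025)
(2) = 2
(3) = 19*s^2 + 16*s*w + 3*w^2
(4) = 6*u^2 - 6*u - 3
(5) = 15.15*r^2 + 10.56*r + 5.87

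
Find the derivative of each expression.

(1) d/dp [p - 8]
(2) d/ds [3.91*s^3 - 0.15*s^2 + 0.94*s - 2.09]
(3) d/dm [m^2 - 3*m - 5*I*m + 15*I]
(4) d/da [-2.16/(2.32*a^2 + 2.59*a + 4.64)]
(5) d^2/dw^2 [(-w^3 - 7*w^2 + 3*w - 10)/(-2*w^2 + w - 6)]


(1) = 1
(2) = 11.73*s^2 - 0.3*s + 0.94
(3) = 2*m - 3 - 5*I
(4) = (10.0224*a + 5.5944)/(2.32*a^2 + 2.59*a + 4.64)^2
(5) = 2*(-9*w^3 - 150*w^2 + 156*w + 124)/(8*w^6 - 12*w^5 + 78*w^4 - 73*w^3 + 234*w^2 - 108*w + 216)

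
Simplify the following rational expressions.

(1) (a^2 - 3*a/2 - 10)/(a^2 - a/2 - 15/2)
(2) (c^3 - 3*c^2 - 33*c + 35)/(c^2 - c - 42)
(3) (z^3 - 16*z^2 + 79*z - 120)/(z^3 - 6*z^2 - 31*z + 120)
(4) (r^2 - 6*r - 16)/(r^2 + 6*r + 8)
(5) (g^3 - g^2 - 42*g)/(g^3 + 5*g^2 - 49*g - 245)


(1) = (a - 4)/(a - 3)
(2) = (c^2 + 4*c - 5)/(c + 6)
(3) = (z - 5)/(z + 5)
(4) = (r - 8)/(r + 4)
(5) = (g^2 + 6*g)/(g^2 + 12*g + 35)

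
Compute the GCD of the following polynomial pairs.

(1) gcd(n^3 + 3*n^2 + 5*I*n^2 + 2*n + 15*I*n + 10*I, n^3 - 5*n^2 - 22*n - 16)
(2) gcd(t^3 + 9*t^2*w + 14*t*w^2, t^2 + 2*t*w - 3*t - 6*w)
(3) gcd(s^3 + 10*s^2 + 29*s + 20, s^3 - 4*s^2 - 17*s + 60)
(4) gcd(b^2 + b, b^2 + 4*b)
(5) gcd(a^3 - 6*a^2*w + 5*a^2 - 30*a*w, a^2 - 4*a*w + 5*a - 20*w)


(1) = n^2 + 3*n + 2
(2) = t + 2*w
(3) = gcd((s + 1)*(s + 4)*(s + 5), (s - 5)*(s - 3)*(s + 4)) = s + 4
(4) = b
(5) = a + 5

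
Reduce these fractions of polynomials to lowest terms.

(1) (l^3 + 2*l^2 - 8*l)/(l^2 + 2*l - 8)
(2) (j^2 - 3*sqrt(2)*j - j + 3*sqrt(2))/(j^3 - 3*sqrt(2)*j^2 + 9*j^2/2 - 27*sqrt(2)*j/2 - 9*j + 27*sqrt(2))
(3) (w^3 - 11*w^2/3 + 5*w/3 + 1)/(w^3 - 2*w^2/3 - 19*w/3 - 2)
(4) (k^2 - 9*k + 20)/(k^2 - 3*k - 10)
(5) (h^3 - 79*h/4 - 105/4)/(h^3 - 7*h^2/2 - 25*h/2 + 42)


(1) = l
(2) = (2*j - 2)/(2*j^2 + 9*j - 18)
(3) = (w - 1)/(w + 2)
(4) = (k - 4)/(k + 2)
(5) = (2*h^2 - 7*h - 15)/(2*h^2 - 14*h + 24)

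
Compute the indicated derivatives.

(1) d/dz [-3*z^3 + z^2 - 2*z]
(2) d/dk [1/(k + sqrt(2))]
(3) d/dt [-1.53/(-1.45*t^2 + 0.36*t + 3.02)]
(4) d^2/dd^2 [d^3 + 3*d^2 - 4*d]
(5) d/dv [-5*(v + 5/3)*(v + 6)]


(1) = -9*z^2 + 2*z - 2
(2) = -1/(k + sqrt(2))^2
(3) = (0.5508 - 4.437*t)/(-1.45*t^2 + 0.36*t + 3.02)^2
(4) = 6*d + 6
(5) = -10*v - 115/3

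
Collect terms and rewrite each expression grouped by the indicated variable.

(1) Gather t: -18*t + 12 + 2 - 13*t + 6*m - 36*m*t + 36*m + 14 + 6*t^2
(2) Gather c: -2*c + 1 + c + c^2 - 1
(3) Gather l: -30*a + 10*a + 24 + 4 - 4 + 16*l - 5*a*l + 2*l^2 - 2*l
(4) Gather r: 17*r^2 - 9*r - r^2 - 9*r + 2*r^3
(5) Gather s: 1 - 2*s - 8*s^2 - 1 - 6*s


(1) = 42*m + 6*t^2 + t*(-36*m - 31) + 28
(2) = c^2 - c
(3) = -20*a + 2*l^2 + l*(14 - 5*a) + 24
(4) = 2*r^3 + 16*r^2 - 18*r
(5) = -8*s^2 - 8*s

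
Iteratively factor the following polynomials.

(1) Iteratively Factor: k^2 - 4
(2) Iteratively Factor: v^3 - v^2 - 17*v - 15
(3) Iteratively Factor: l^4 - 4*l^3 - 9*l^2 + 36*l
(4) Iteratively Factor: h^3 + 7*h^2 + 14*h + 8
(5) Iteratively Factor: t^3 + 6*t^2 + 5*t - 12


(1) = (k - 2)*(k + 2)
(2) = (v + 1)*(v^2 - 2*v - 15) = (v - 5)*(v + 1)*(v + 3)
(3) = (l - 3)*(l^3 - l^2 - 12*l) = (l - 4)*(l - 3)*(l^2 + 3*l) = (l - 4)*(l - 3)*(l + 3)*(l)
(4) = (h + 1)*(h^2 + 6*h + 8) = (h + 1)*(h + 2)*(h + 4)
(5) = (t - 1)*(t^2 + 7*t + 12) = (t - 1)*(t + 3)*(t + 4)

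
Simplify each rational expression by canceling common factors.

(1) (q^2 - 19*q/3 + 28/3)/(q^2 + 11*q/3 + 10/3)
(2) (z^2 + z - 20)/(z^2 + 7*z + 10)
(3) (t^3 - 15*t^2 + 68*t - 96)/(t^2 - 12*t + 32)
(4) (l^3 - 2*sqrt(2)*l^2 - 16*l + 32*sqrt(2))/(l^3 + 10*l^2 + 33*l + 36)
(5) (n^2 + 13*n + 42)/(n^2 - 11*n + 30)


(1) = (3*q^2 - 19*q + 28)/(3*q^2 + 11*q + 10)
(2) = (z - 4)/(z + 2)
(3) = t - 3
(4) = (l^2 + l*(-4 - 2*sqrt(2)) + 8*sqrt(2))/(l^2 + 6*l + 9)
(5) = (n^2 + 13*n + 42)/(n^2 - 11*n + 30)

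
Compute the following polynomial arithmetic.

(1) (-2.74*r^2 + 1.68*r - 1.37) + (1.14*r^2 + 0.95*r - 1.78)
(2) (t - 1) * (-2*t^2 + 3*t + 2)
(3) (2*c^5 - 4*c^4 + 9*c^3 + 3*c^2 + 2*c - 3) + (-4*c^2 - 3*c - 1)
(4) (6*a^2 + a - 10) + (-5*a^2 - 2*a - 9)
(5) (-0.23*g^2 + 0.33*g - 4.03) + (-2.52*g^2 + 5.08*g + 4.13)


(1) = -1.6*r^2 + 2.63*r - 3.15
(2) = -2*t^3 + 5*t^2 - t - 2
(3) = 2*c^5 - 4*c^4 + 9*c^3 - c^2 - c - 4
(4) = a^2 - a - 19
(5) = -2.75*g^2 + 5.41*g + 0.1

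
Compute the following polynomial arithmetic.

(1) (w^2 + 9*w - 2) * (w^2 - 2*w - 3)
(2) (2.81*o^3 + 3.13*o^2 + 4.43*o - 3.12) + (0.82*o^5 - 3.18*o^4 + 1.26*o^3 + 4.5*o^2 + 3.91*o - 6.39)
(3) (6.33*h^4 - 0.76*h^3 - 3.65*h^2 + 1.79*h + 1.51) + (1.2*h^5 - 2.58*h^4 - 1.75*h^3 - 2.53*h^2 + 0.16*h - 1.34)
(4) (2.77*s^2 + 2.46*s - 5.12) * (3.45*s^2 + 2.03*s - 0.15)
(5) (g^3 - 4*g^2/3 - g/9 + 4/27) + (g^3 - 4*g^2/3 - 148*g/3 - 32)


(1) = w^4 + 7*w^3 - 23*w^2 - 23*w + 6
(2) = 0.82*o^5 - 3.18*o^4 + 4.07*o^3 + 7.63*o^2 + 8.34*o - 9.51
(3) = 1.2*h^5 + 3.75*h^4 - 2.51*h^3 - 6.18*h^2 + 1.95*h + 0.17
(4) = 9.5565*s^4 + 14.1101*s^3 - 13.0857*s^2 - 10.7626*s + 0.768
(5) = 2*g^3 - 8*g^2/3 - 445*g/9 - 860/27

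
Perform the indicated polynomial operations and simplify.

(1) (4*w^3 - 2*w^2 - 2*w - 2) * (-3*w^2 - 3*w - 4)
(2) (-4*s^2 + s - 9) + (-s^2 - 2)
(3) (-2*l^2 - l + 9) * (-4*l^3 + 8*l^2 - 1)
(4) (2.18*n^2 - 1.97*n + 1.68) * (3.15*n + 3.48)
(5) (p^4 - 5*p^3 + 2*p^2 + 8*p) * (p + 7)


(1) = -12*w^5 - 6*w^4 - 4*w^3 + 20*w^2 + 14*w + 8
(2) = -5*s^2 + s - 11
(3) = 8*l^5 - 12*l^4 - 44*l^3 + 74*l^2 + l - 9
(4) = 6.867*n^3 + 1.3809*n^2 - 1.5636*n + 5.8464
(5) = p^5 + 2*p^4 - 33*p^3 + 22*p^2 + 56*p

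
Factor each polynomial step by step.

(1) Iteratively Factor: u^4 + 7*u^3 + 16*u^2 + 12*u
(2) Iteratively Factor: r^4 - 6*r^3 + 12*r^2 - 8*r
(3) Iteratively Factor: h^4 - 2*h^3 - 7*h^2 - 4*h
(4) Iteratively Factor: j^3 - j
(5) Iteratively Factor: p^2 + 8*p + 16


(1) = (u + 2)*(u^3 + 5*u^2 + 6*u) = u*(u + 2)*(u^2 + 5*u + 6) = u*(u + 2)*(u + 3)*(u + 2)
(2) = (r - 2)*(r^3 - 4*r^2 + 4*r) = r*(r - 2)*(r^2 - 4*r + 4) = r*(r - 2)^2*(r - 2)
(3) = (h)*(h^3 - 2*h^2 - 7*h - 4) = h*(h - 4)*(h^2 + 2*h + 1) = h*(h - 4)*(h + 1)*(h + 1)
(4) = (j - 1)*(j^2 + j) = j*(j - 1)*(j + 1)
(5) = (p + 4)*(p + 4)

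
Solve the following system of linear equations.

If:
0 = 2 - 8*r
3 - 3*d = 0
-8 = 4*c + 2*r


Then:
c = -17/8
d = 1
r = 1/4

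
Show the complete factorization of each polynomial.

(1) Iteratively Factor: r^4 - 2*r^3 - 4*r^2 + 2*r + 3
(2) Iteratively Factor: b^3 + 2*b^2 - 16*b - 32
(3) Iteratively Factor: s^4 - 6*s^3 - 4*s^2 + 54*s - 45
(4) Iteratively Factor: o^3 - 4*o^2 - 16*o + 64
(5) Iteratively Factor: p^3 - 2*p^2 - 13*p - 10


(1) = (r - 3)*(r^3 + r^2 - r - 1) = (r - 3)*(r + 1)*(r^2 - 1) = (r - 3)*(r - 1)*(r + 1)*(r + 1)
(2) = (b + 4)*(b^2 - 2*b - 8) = (b - 4)*(b + 4)*(b + 2)
(3) = (s - 3)*(s^3 - 3*s^2 - 13*s + 15) = (s - 5)*(s - 3)*(s^2 + 2*s - 3) = (s - 5)*(s - 3)*(s + 3)*(s - 1)
(4) = (o + 4)*(o^2 - 8*o + 16) = (o - 4)*(o + 4)*(o - 4)
(5) = (p + 2)*(p^2 - 4*p - 5) = (p - 5)*(p + 2)*(p + 1)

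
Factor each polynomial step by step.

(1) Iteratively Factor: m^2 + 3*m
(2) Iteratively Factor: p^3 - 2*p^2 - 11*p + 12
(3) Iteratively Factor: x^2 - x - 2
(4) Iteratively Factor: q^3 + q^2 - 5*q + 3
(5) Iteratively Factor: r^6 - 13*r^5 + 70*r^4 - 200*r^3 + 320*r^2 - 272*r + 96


(1) = (m)*(m + 3)
(2) = (p - 1)*(p^2 - p - 12) = (p - 1)*(p + 3)*(p - 4)
(3) = (x - 2)*(x + 1)
(4) = (q - 1)*(q^2 + 2*q - 3) = (q - 1)*(q + 3)*(q - 1)
(5) = (r - 2)*(r^5 - 11*r^4 + 48*r^3 - 104*r^2 + 112*r - 48) = (r - 2)^2*(r^4 - 9*r^3 + 30*r^2 - 44*r + 24) = (r - 2)^3*(r^3 - 7*r^2 + 16*r - 12) = (r - 2)^4*(r^2 - 5*r + 6) = (r - 3)*(r - 2)^4*(r - 2)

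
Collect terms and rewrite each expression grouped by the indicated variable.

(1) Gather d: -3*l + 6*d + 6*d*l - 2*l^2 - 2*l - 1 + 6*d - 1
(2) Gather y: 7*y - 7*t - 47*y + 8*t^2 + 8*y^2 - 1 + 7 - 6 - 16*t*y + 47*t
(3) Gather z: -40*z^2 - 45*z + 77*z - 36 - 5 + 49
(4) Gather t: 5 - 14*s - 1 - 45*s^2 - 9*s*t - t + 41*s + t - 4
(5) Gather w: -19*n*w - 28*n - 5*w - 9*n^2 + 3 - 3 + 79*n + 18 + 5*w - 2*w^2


(1) = d*(6*l + 12) - 2*l^2 - 5*l - 2
(2) = 8*t^2 + 40*t + 8*y^2 + y*(-16*t - 40)
(3) = -40*z^2 + 32*z + 8
(4) = -45*s^2 - 9*s*t + 27*s
(5) = -9*n^2 - 19*n*w + 51*n - 2*w^2 + 18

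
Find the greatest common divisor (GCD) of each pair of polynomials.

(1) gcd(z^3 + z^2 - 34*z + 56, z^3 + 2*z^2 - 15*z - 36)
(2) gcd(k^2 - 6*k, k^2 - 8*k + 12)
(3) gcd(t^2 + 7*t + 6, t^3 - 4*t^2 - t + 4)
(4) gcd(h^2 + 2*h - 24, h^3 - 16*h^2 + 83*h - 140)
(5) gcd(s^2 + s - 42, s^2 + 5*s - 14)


(1) = z - 4
(2) = k - 6
(3) = gcd((t + 1)*(t + 6), (t - 4)*(t - 1)*(t + 1)) = t + 1
(4) = h - 4
(5) = s + 7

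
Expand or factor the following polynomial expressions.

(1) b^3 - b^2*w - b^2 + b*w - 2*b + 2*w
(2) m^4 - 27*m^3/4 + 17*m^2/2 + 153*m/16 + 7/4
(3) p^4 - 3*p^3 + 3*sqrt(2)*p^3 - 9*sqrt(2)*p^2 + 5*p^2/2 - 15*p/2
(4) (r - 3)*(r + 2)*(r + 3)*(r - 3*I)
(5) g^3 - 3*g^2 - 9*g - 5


(1) = (b - 2)*(b + 1)*(b - w)
(2) = (m - 4)*(m - 7/2)*(m + 1/4)*(m + 1/2)
(3) = p*(p - 3)*(p + sqrt(2)/2)*(p + 5*sqrt(2)/2)
(4) = r^4 + 2*r^3 - 3*I*r^3 - 9*r^2 - 6*I*r^2 - 18*r + 27*I*r + 54*I
(5) = (g - 5)*(g + 1)^2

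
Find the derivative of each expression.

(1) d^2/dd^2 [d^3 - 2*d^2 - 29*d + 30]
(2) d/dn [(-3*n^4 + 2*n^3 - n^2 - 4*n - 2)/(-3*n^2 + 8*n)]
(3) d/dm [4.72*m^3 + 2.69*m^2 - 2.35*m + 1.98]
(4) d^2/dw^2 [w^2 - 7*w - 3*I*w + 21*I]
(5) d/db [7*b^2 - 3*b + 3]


(1) = 6*d - 4
(2) = 2*(9*n^5 - 39*n^4 + 16*n^3 - 10*n^2 - 6*n + 8)/(n^2*(9*n^2 - 48*n + 64))
(3) = 14.16*m^2 + 5.38*m - 2.35
(4) = 2
(5) = 14*b - 3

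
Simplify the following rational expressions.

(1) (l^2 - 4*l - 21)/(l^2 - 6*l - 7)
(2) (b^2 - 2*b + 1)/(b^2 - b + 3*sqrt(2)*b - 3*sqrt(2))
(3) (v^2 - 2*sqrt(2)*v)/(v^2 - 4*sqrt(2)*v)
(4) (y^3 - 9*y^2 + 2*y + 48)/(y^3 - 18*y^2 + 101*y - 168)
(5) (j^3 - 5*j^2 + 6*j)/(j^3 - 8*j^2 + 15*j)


(1) = (l + 3)/(l + 1)
(2) = (b - 1)/(b + 3*sqrt(2))
(3) = (v - 2*sqrt(2))/(v - 4*sqrt(2))
(4) = (y + 2)/(y - 7)
(5) = (j - 2)/(j - 5)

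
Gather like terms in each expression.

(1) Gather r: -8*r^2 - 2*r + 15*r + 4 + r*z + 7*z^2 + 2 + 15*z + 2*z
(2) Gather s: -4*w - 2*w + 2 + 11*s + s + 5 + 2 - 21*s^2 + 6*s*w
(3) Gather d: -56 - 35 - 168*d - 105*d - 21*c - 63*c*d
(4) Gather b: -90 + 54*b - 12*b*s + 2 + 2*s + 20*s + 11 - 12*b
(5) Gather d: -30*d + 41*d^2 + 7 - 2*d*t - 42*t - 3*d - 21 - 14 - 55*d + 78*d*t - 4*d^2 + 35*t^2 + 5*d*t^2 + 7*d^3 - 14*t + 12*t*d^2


(1) = -8*r^2 + r*(z + 13) + 7*z^2 + 17*z + 6
(2) = -21*s^2 + s*(6*w + 12) - 6*w + 9
(3) = -21*c + d*(-63*c - 273) - 91
(4) = b*(42 - 12*s) + 22*s - 77
(5) = 7*d^3 + d^2*(12*t + 37) + d*(5*t^2 + 76*t - 88) + 35*t^2 - 56*t - 28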